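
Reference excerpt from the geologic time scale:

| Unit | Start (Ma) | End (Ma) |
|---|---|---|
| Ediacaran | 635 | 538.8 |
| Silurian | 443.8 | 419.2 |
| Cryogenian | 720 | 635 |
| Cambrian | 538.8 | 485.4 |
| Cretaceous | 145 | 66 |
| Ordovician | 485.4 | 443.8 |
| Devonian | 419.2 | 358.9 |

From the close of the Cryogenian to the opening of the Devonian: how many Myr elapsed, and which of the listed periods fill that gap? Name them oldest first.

215.8 million years; Ediacaran, Cambrian, Ordovician, Silurian

The Cryogenian closes at 635 Ma and the Devonian opens at 419.2 Ma, so the interval is 635 − 419.2 = 215.8 Myr.
A period fits inside if it starts at or after 635 Ma and ends at or before 419.2 Ma; oldest first that gives Ediacaran, Cambrian, Ordovician, Silurian.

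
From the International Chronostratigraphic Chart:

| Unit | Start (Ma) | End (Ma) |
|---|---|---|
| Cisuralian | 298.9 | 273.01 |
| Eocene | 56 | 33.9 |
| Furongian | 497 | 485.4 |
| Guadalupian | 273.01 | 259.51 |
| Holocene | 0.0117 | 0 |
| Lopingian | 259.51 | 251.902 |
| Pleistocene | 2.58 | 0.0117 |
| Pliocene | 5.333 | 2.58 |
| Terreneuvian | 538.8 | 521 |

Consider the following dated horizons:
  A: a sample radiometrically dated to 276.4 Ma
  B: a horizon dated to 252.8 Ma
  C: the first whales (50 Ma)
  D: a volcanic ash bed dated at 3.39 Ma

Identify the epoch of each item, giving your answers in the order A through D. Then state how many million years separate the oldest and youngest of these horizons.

A — Cisuralian; B — Lopingian; C — Eocene; D — Pliocene; span 273.01 million years

Match each age against the start–end ranges in the excerpt: A = 276.4 Ma → Cisuralian (298.9–273.01); B = 252.8 Ma → Lopingian (259.51–251.902); C = 50 Ma → Eocene (56–33.9); D = 3.39 Ma → Pliocene (5.333–2.58).
The largest age is 276.4 Ma and the smallest is 3.39 Ma; their difference is 273.01 Myr.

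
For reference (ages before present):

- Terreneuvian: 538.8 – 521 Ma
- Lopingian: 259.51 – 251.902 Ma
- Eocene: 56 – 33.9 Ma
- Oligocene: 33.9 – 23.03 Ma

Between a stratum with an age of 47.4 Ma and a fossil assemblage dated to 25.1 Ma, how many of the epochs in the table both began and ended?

0

The older date is 47.4 Ma and the younger is 25.1 Ma.
No epoch both begins after 47.4 Ma and ends before 25.1 Ma, so the count is 0.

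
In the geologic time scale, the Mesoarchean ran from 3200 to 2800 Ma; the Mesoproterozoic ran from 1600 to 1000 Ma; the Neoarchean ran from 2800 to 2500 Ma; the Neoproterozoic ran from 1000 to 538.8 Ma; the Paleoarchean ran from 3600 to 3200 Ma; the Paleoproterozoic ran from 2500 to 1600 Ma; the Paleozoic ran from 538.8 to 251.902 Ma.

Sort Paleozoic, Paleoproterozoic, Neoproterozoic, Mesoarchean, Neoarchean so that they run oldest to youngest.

Mesoarchean → Neoarchean → Paleoproterozoic → Neoproterozoic → Paleozoic

The oldest of these is Mesoarchean (starts 3200 Ma) and the youngest is Paleozoic (ends 251.902 Ma).
In between, by decreasing start age: Neoarchean (2800), Paleoproterozoic (2500), Neoproterozoic (1000).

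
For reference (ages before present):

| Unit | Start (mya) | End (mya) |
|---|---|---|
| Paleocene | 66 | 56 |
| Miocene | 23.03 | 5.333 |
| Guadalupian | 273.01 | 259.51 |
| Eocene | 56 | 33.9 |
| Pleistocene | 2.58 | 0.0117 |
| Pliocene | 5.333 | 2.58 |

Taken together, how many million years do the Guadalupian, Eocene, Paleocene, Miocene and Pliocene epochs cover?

Each duration: Guadalupian = 13.5; Eocene = 22.1; Paleocene = 10; Miocene = 17.697; Pliocene = 2.753.
Sum: 13.5 + 22.1 + 10 + 17.697 + 2.753 = 66.05 Myr.

66.05 million years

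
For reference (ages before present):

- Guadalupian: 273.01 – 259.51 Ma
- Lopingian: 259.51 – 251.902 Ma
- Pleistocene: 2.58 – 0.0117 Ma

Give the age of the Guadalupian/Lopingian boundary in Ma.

259.51 Ma

The Guadalupian ends and the Lopingian begins at 259.51 Ma.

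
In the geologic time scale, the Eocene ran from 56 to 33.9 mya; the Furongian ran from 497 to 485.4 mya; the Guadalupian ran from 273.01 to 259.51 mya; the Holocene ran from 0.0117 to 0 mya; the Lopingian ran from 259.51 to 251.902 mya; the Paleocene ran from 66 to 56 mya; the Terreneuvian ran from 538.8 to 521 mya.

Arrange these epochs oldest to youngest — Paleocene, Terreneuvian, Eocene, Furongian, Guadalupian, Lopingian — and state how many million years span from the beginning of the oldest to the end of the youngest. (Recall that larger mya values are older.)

Start ages (Ma): Terreneuvian 538.8, Furongian 497, Guadalupian 273.01, Lopingian 259.51, Paleocene 66, Eocene 56.
Ordered oldest to youngest: Terreneuvian, Furongian, Guadalupian, Lopingian, Paleocene, Eocene.
Span = 538.8 − 33.9 = 504.9 Myr.

Terreneuvian → Furongian → Guadalupian → Lopingian → Paleocene → Eocene; total span 504.9 Myr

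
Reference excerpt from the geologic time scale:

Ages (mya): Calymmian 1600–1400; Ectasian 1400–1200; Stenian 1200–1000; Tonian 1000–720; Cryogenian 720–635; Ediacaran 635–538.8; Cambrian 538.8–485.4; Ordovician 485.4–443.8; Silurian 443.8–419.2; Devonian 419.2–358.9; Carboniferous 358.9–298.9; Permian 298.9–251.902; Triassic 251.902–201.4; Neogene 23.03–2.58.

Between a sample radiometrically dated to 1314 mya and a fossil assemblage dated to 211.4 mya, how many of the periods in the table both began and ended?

The older date is 1314 Ma and the younger is 211.4 Ma.
Periods with start < 1314 and end > 211.4 Ma: Stenian (1200–1000), Tonian (1000–720), Cryogenian (720–635), Ediacaran (635–538.8), Cambrian (538.8–485.4), Ordovician (485.4–443.8), Silurian (443.8–419.2), Devonian (419.2–358.9), Carboniferous (358.9–298.9), Permian (298.9–251.902).
That is 10 complete periods.

10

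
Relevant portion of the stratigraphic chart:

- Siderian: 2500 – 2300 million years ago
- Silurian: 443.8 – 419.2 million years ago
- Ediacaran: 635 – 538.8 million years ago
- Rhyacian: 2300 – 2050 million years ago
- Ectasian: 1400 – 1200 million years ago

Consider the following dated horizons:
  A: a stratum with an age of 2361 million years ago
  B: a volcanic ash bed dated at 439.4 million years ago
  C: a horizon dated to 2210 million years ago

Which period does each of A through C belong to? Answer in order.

Match each age against the start–end ranges in the excerpt: A = 2361 Ma → Siderian (2500–2300); B = 439.4 Ma → Silurian (443.8–419.2); C = 2210 Ma → Rhyacian (2300–2050).

A — Siderian; B — Silurian; C — Rhyacian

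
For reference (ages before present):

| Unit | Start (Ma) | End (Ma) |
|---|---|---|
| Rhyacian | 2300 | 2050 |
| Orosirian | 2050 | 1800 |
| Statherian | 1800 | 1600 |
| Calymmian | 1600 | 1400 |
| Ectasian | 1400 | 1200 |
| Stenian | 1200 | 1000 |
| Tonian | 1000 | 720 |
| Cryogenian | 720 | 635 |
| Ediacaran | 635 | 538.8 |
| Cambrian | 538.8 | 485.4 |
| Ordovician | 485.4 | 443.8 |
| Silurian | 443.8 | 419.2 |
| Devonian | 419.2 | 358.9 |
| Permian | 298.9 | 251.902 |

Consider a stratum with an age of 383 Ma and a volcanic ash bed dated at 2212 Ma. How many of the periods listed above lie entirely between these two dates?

11

2212 Ma sits inside the Rhyacian (2300–2050) and 383 Ma inside the Devonian (419.2–358.9); neither of those is wholly between the two dates.
The listed periods lying completely between them are Orosirian, Statherian, Calymmian, Ectasian, Stenian, Tonian, Cryogenian, Ediacaran, Cambrian, Ordovician, Silurian — 11 in all.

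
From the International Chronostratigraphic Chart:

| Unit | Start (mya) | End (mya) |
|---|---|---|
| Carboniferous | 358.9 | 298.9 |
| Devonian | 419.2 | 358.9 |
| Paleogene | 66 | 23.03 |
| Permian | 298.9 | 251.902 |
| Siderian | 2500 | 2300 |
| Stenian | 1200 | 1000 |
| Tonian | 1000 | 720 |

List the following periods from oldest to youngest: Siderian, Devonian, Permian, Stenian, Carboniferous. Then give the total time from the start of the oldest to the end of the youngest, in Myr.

Siderian, Stenian, Devonian, Carboniferous, Permian; total span 2248.098 Myr

Start ages (Ma): Siderian 2500, Stenian 1200, Devonian 419.2, Carboniferous 358.9, Permian 298.9.
Ordered oldest to youngest: Siderian, Stenian, Devonian, Carboniferous, Permian.
Span = 2500 − 251.902 = 2248.098 Myr.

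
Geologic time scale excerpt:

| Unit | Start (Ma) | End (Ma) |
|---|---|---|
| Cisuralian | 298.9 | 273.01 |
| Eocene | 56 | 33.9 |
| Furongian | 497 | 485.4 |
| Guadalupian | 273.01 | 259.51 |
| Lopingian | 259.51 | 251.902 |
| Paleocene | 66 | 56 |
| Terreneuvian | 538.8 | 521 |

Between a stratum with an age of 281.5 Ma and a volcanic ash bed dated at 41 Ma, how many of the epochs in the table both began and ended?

3

The older date is 281.5 Ma and the younger is 41 Ma.
Epochs with start < 281.5 and end > 41 Ma: Guadalupian (273.01–259.51), Lopingian (259.51–251.902), Paleocene (66–56).
That is 3 complete epochs.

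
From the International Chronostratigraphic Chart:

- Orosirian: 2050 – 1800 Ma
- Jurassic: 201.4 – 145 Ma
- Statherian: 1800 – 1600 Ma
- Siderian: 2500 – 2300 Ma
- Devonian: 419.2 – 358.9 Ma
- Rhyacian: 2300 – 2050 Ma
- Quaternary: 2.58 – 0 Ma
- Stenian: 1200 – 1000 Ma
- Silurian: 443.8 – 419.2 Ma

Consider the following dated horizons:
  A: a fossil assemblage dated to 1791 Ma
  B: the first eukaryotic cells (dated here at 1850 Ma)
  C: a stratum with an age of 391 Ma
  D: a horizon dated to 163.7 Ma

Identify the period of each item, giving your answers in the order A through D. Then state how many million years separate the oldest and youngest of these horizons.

A — Statherian; B — Orosirian; C — Devonian; D — Jurassic; span 1686.3 million years

Match each age against the start–end ranges in the excerpt: A = 1791 Ma → Statherian (1800–1600); B = 1850 Ma → Orosirian (2050–1800); C = 391 Ma → Devonian (419.2–358.9); D = 163.7 Ma → Jurassic (201.4–145).
The largest age is 1850 Ma and the smallest is 163.7 Ma; their difference is 1686.3 Myr.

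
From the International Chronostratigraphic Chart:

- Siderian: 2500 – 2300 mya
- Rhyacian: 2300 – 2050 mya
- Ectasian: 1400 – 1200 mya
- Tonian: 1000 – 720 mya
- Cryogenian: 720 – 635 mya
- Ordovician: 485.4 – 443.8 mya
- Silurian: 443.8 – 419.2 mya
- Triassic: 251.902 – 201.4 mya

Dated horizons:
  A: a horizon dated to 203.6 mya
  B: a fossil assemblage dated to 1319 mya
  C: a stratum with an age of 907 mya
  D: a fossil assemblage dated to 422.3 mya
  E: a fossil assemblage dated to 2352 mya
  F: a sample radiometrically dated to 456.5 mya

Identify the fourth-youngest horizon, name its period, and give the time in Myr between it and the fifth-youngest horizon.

Sorted youngest-first by Ma: A (203.6), D (422.3), F (456.5), C (907), B (1319), E (2352).
The fourth youngest is C at 907 Ma, which lies in 1000–720 Ma: the Tonian.
The fifth youngest is B at 1319 Ma; separation = |907 − 1319| = 412 Myr.

C, in the Tonian; 412 million years to B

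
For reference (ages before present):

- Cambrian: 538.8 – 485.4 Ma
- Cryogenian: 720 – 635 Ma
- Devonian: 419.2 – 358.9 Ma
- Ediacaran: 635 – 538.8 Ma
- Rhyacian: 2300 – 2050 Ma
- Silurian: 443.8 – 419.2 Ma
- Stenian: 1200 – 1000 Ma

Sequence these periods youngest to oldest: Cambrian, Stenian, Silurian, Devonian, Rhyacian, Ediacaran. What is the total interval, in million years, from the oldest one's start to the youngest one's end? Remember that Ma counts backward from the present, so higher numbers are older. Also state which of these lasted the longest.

Devonian, Silurian, Cambrian, Ediacaran, Stenian, Rhyacian; total span 1941.1 Myr; longest is Rhyacian

From the excerpt: Cambrian 538.8–485.4; Stenian 1200–1000; Silurian 443.8–419.2; Devonian 419.2–358.9; Rhyacian 2300–2050; Ediacaran 635–538.8 (Ma).
Larger Ma is earlier, so the oldest is Rhyacian and the youngest is Devonian; youngest to oldest: Devonian, Silurian, Cambrian, Ediacaran, Stenian, Rhyacian.
Oldest start 2300 minus youngest end 358.9 gives 1941.1 Myr overall.
Individual lengths (start − end): Silurian 24.6; Rhyacian 250; Devonian 60.3; Cambrian 53.4; Stenian 200; Ediacaran 96.2. The largest is Rhyacian at 250 Myr.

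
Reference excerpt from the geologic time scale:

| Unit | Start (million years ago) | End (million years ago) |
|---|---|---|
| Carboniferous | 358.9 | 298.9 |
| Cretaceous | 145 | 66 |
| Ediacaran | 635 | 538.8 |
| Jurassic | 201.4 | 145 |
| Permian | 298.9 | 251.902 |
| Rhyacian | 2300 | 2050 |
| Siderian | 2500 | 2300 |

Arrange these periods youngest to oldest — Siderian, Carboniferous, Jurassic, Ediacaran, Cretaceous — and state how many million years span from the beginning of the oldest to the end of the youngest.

Start ages (Ma): Siderian 2500, Ediacaran 635, Carboniferous 358.9, Jurassic 201.4, Cretaceous 145.
Ordered youngest to oldest: Cretaceous, Jurassic, Carboniferous, Ediacaran, Siderian.
Span = 2500 − 66 = 2434 Myr.

Cretaceous, Jurassic, Carboniferous, Ediacaran, Siderian; total span 2434 Myr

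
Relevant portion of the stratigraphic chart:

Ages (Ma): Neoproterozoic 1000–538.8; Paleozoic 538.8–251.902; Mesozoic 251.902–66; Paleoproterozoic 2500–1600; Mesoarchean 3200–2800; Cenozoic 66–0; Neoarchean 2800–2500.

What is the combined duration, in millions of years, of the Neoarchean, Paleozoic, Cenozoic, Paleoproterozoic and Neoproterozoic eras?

Each duration: Neoarchean = 300; Paleozoic = 286.898; Cenozoic = 66; Paleoproterozoic = 900; Neoproterozoic = 461.2.
Sum: 300 + 286.898 + 66 + 900 + 461.2 = 2014.098 Myr.

2014.098 million years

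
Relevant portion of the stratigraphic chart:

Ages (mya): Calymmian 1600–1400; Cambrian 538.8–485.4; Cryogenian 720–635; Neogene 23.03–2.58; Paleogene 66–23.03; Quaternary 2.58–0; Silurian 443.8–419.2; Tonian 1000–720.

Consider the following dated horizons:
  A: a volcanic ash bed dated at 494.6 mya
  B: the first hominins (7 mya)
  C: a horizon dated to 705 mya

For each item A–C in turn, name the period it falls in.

A — Cambrian; B — Neogene; C — Cryogenian

Match each age against the start–end ranges in the excerpt: A = 494.6 Ma → Cambrian (538.8–485.4); B = 7 Ma → Neogene (23.03–2.58); C = 705 Ma → Cryogenian (720–635).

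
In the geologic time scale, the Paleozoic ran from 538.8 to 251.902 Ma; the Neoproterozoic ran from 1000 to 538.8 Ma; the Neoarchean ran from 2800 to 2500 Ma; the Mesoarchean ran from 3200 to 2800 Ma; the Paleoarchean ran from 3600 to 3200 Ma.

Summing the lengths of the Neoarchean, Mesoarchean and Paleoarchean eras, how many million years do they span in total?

1100 million years

Duration is start − end for each: (2800 − 2500) + (3200 − 2800) + (3600 − 3200).
That is 300 + 400 + 400, which totals 1100 million years.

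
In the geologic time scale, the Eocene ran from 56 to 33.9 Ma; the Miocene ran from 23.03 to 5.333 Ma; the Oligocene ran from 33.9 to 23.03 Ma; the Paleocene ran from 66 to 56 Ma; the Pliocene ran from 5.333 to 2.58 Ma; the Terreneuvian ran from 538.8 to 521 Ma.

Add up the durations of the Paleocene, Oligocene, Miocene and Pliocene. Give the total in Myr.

41.32 million years

Each duration: Paleocene = 10; Oligocene = 10.87; Miocene = 17.697; Pliocene = 2.753.
Sum: 10 + 10.87 + 17.697 + 2.753 = 41.32 Myr.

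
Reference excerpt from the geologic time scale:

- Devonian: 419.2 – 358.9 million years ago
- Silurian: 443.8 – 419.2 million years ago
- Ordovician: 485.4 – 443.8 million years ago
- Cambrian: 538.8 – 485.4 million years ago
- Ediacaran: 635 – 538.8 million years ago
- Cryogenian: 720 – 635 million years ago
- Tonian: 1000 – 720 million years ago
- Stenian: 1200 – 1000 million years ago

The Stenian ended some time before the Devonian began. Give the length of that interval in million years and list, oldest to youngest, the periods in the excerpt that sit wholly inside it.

The Stenian closes at 1000 Ma and the Devonian opens at 419.2 Ma, so the interval is 1000 − 419.2 = 580.8 Myr.
A period fits inside if it starts at or after 1000 Ma and ends at or before 419.2 Ma; oldest first that gives Tonian, Cryogenian, Ediacaran, Cambrian, Ordovician, Silurian.

580.8 million years; Tonian, Cryogenian, Ediacaran, Cambrian, Ordovician, Silurian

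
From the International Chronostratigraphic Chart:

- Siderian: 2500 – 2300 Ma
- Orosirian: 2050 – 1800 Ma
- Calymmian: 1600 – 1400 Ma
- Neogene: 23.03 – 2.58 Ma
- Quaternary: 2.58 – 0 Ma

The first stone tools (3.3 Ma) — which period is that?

3.3 Ma lies between 23.03 and 2.58 Ma, so it falls in the Neogene.

Neogene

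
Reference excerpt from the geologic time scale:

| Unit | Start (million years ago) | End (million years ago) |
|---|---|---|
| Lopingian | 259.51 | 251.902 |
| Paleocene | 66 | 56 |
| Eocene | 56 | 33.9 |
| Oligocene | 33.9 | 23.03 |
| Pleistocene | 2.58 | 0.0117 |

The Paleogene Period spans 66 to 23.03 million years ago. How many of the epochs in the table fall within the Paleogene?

3

Epochs inside 66–23.03 Ma: Paleocene, Eocene, Oligocene — 3 in total.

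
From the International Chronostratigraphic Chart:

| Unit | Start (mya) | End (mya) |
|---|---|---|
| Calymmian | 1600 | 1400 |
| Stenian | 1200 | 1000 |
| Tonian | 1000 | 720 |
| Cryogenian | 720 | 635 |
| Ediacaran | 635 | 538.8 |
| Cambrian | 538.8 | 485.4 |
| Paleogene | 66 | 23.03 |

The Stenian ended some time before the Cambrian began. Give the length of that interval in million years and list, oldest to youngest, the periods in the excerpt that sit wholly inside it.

The Stenian closes at 1000 Ma and the Cambrian opens at 538.8 Ma, so the interval is 1000 − 538.8 = 461.2 Myr.
A period fits inside if it starts at or after 1000 Ma and ends at or before 538.8 Ma; oldest first that gives Tonian, Cryogenian, Ediacaran.

461.2 million years; Tonian, Cryogenian, Ediacaran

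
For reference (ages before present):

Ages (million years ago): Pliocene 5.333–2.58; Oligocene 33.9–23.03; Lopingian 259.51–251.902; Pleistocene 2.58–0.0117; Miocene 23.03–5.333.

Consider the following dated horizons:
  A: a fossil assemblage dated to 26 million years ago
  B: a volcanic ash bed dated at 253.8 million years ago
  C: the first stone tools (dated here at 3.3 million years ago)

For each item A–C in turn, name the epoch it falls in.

A — Oligocene; B — Lopingian; C — Pliocene

Match each age against the start–end ranges in the excerpt: A = 26 Ma → Oligocene (33.9–23.03); B = 253.8 Ma → Lopingian (259.51–251.902); C = 3.3 Ma → Pliocene (5.333–2.58).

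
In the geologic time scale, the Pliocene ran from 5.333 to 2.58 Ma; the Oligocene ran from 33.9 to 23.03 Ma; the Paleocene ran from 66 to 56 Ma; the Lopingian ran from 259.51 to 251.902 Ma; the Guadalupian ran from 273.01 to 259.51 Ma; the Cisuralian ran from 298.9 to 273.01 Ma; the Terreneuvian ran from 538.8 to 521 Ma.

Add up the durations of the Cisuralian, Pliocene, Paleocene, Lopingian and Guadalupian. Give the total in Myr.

Duration is start − end for each: (298.9 − 273.01) + (5.333 − 2.58) + (66 − 56) + (259.51 − 251.902) + (273.01 − 259.51).
That is 25.89 + 2.753 + 10 + 7.608 + 13.5, which totals 59.751 million years.

59.751 million years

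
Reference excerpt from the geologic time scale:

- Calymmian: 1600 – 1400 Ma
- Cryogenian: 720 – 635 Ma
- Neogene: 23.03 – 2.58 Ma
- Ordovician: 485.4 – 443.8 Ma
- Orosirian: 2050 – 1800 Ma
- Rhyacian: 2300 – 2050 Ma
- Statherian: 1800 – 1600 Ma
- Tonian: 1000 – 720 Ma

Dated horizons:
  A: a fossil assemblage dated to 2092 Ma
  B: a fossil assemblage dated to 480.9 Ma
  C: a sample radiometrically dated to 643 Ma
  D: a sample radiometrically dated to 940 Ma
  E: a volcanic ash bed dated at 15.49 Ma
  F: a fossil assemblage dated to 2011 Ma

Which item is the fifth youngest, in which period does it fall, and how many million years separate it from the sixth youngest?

F, in the Orosirian; 81 million years to A

Sorted youngest-first by Ma: E (15.49), B (480.9), C (643), D (940), F (2011), A (2092).
The fifth youngest is F at 2011 Ma, which lies in 2050–1800 Ma: the Orosirian.
The sixth youngest is A at 2092 Ma; separation = |2011 − 2092| = 81 Myr.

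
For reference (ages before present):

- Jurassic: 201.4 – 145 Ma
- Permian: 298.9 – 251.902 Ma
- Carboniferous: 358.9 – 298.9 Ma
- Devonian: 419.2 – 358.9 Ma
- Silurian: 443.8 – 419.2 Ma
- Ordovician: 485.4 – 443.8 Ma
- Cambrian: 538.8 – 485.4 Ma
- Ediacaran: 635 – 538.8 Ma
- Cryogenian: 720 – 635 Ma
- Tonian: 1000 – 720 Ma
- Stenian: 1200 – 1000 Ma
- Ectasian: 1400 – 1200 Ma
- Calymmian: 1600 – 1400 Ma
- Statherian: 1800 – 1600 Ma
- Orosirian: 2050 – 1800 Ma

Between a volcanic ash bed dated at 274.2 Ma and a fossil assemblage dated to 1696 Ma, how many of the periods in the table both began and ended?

The older date is 1696 Ma and the younger is 274.2 Ma.
Periods with start < 1696 and end > 274.2 Ma: Calymmian (1600–1400), Ectasian (1400–1200), Stenian (1200–1000), Tonian (1000–720), Cryogenian (720–635), Ediacaran (635–538.8), Cambrian (538.8–485.4), Ordovician (485.4–443.8), Silurian (443.8–419.2), Devonian (419.2–358.9), Carboniferous (358.9–298.9).
That is 11 complete periods.

11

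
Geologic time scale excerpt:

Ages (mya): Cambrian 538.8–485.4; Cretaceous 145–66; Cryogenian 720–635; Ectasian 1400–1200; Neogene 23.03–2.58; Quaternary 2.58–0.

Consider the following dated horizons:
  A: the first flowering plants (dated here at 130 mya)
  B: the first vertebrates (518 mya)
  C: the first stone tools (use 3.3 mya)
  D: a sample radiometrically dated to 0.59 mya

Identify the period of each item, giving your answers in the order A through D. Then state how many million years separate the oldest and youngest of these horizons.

A — Cretaceous; B — Cambrian; C — Neogene; D — Quaternary; span 517.41 million years

Match each age against the start–end ranges in the excerpt: A = 130 Ma → Cretaceous (145–66); B = 518 Ma → Cambrian (538.8–485.4); C = 3.3 Ma → Neogene (23.03–2.58); D = 0.59 Ma → Quaternary (2.58–0).
The largest age is 518 Ma and the smallest is 0.59 Ma; their difference is 517.41 Myr.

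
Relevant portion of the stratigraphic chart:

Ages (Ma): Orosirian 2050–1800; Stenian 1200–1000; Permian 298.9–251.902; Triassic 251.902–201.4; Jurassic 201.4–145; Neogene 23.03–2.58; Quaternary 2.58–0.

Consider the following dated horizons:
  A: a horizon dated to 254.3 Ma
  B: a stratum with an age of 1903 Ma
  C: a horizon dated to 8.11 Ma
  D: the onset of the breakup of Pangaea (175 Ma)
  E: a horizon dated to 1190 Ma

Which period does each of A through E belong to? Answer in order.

Match each age against the start–end ranges in the excerpt: A = 254.3 Ma → Permian (298.9–251.902); B = 1903 Ma → Orosirian (2050–1800); C = 8.11 Ma → Neogene (23.03–2.58); D = 175 Ma → Jurassic (201.4–145); E = 1190 Ma → Stenian (1200–1000).

A — Permian; B — Orosirian; C — Neogene; D — Jurassic; E — Stenian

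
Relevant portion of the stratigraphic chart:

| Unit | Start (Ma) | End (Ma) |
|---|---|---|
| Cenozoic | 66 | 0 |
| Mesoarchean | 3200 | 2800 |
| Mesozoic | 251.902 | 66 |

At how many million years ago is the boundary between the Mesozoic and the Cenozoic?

The Mesozoic ends and the Cenozoic begins at 66 Ma.

66 Ma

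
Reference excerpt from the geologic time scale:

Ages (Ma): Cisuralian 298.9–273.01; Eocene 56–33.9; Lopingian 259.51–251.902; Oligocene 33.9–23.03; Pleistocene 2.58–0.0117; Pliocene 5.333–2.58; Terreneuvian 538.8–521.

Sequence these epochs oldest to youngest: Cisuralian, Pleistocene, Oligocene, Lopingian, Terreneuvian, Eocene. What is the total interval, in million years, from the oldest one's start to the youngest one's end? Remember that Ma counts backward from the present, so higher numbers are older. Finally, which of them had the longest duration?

Terreneuvian → Cisuralian → Lopingian → Eocene → Oligocene → Pleistocene; total span 538.7883 Myr; longest is Cisuralian

Start ages (Ma): Terreneuvian 538.8, Cisuralian 298.9, Lopingian 259.51, Eocene 56, Oligocene 33.9, Pleistocene 2.58.
Ordered oldest to youngest: Terreneuvian, Cisuralian, Lopingian, Eocene, Oligocene, Pleistocene.
Span = 538.8 − 0.0117 = 538.7883 Myr.
Durations: Cisuralian 25.89, Eocene 22.1, Pleistocene 2.5683, Terreneuvian 17.8, Oligocene 10.87, Lopingian 7.608 → longest is Cisuralian (25.89 Myr).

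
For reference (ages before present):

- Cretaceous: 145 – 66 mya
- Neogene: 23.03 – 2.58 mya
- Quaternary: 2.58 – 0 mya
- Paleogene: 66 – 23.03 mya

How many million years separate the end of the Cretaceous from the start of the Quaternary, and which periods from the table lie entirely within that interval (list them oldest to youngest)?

The Cretaceous closes at 66 Ma and the Quaternary opens at 2.58 Ma, so the interval is 66 − 2.58 = 63.42 Myr.
A period fits inside if it starts at or after 66 Ma and ends at or before 2.58 Ma; oldest first that gives Paleogene, Neogene.

63.42 million years; Paleogene, Neogene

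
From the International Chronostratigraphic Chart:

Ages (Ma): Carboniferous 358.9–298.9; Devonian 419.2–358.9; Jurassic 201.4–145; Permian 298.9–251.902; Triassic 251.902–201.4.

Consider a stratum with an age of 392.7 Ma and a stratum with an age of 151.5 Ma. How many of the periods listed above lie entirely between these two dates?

3

The older date is 392.7 Ma and the younger is 151.5 Ma.
Periods with start < 392.7 and end > 151.5 Ma: Carboniferous (358.9–298.9), Permian (298.9–251.902), Triassic (251.902–201.4).
That is 3 complete periods.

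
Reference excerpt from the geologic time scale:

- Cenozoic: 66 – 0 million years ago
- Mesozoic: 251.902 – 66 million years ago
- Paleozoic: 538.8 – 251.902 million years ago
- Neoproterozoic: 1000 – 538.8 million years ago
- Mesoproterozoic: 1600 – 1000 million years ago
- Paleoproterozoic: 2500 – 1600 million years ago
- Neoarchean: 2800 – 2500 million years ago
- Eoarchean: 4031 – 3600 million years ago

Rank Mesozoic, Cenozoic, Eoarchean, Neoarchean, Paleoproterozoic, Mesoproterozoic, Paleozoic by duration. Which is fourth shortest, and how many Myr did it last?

Neoarchean, 300 million years

Start − end for each: Mesozoic 251.902 − 66 = 185.902; Cenozoic 66 − 0 = 66; Eoarchean 4031 − 3600 = 431; Neoarchean 2800 − 2500 = 300; Paleoproterozoic 2500 − 1600 = 900; Mesoproterozoic 1600 − 1000 = 600; Paleozoic 538.8 − 251.902 = 286.898.
Ranking these from shortest: Cenozoic < Mesozoic < Paleozoic < Neoarchean < Eoarchean < Mesoproterozoic < Paleoproterozoic.
Position 4 in that ranking is Neoarchean, which lasted 300 Myr.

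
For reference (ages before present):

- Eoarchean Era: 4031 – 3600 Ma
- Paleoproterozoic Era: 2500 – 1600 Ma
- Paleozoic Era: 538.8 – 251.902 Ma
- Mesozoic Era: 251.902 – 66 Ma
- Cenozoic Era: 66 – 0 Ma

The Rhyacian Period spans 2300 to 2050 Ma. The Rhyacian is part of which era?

The Rhyacian (2300–2050 Ma) lies entirely within 2500–1600 Ma, the Paleoproterozoic Era.

Paleoproterozoic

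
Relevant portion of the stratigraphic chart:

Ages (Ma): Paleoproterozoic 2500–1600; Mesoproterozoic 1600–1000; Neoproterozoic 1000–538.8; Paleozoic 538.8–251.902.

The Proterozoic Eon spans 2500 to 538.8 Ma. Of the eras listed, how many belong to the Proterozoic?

Eras inside 2500–538.8 Ma: Paleoproterozoic, Mesoproterozoic, Neoproterozoic — 3 in total.

3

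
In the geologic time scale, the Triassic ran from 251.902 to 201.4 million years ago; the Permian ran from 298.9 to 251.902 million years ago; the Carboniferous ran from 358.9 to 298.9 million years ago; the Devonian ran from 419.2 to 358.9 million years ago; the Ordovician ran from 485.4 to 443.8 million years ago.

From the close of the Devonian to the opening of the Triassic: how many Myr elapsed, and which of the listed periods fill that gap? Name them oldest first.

106.998 million years; Carboniferous, Permian

The Devonian closes at 358.9 Ma and the Triassic opens at 251.902 Ma, so the interval is 358.9 − 251.902 = 106.998 Myr.
A period fits inside if it starts at or after 358.9 Ma and ends at or before 251.902 Ma; oldest first that gives Carboniferous, Permian.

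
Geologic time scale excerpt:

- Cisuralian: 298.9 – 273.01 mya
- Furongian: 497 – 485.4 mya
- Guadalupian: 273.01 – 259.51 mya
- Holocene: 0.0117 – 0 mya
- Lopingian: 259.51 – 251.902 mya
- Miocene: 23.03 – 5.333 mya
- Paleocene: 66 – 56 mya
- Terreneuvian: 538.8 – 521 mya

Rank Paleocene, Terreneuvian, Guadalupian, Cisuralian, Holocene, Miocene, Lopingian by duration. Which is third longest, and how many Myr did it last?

Durations: Paleocene 10; Terreneuvian 17.8; Guadalupian 13.5; Cisuralian 25.89; Holocene 0.0117; Miocene 17.697; Lopingian 7.608 Myr.
Sorted longest-first: Cisuralian (25.89), Terreneuvian (17.8), Miocene (17.697), Guadalupian (13.5), Paleocene (10), Lopingian (7.608), Holocene (0.0117).
The third longest is Miocene at 17.697 Myr.

Miocene, 17.697 million years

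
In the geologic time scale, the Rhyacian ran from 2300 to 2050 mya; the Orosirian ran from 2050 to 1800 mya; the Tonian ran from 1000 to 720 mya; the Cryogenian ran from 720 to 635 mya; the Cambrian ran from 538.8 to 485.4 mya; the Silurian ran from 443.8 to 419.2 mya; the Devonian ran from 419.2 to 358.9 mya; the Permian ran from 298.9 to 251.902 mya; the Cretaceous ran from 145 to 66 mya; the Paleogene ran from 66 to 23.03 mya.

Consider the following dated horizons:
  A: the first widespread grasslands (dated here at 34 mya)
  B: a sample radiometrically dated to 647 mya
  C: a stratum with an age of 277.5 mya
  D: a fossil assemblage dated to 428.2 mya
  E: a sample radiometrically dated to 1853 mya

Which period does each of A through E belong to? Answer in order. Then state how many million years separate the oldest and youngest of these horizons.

A: 34 Ma lies in 66–23.03 Ma, so Paleogene.
B: 647 Ma lies in 720–635 Ma, so Cryogenian.
C: 277.5 Ma lies in 298.9–251.902 Ma, so Permian.
D: 428.2 Ma lies in 443.8–419.2 Ma, so Silurian.
E: 1853 Ma lies in 2050–1800 Ma, so Orosirian.
Oldest = 1853 Ma, youngest = 34 Ma → span 1819 Myr.

A — Paleogene; B — Cryogenian; C — Permian; D — Silurian; E — Orosirian; span 1819 million years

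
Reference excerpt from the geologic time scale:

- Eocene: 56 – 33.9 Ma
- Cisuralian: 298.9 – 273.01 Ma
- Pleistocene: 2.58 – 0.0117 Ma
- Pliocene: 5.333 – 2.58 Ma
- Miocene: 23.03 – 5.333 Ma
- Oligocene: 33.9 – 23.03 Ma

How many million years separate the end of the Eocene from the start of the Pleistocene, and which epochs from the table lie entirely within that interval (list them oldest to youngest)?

End of Eocene = 33.9 Ma; start of Pleistocene = 2.58 Ma.
Gap = 33.9 − 2.58 = 31.32 Myr.
Epochs wholly inside 33.9–2.58 Ma: Oligocene (33.9–23.03), Miocene (23.03–5.333), Pliocene (5.333–2.58).

31.32 million years; Oligocene, Miocene, Pliocene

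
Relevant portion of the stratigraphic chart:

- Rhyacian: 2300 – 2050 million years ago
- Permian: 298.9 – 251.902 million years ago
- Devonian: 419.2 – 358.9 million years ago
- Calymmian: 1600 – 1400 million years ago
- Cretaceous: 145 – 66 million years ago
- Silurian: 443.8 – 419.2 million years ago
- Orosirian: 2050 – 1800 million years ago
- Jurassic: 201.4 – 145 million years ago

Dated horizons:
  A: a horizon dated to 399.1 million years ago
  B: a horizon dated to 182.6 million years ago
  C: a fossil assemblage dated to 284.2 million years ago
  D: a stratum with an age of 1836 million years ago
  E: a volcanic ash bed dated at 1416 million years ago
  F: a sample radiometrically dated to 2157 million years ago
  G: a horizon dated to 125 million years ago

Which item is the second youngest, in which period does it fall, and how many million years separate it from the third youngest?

B, in the Jurassic; 101.6 million years to C

Sorted youngest-first by Ma: G (125), B (182.6), C (284.2), A (399.1), E (1416), D (1836), F (2157).
The second youngest is B at 182.6 Ma, which lies in 201.4–145 Ma: the Jurassic.
The third youngest is C at 284.2 Ma; separation = |182.6 − 284.2| = 101.6 Myr.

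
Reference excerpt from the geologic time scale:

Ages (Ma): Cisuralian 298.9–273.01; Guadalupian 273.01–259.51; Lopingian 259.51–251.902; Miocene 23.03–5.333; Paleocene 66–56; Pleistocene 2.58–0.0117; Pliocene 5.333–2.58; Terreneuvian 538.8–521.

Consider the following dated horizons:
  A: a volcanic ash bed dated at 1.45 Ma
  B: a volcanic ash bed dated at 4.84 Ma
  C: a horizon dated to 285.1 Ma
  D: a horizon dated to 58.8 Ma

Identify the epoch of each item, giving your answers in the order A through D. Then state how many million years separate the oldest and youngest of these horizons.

Match each age against the start–end ranges in the excerpt: A = 1.45 Ma → Pleistocene (2.58–0.0117); B = 4.84 Ma → Pliocene (5.333–2.58); C = 285.1 Ma → Cisuralian (298.9–273.01); D = 58.8 Ma → Paleocene (66–56).
The largest age is 285.1 Ma and the smallest is 1.45 Ma; their difference is 283.65 Myr.

A — Pleistocene; B — Pliocene; C — Cisuralian; D — Paleocene; span 283.65 million years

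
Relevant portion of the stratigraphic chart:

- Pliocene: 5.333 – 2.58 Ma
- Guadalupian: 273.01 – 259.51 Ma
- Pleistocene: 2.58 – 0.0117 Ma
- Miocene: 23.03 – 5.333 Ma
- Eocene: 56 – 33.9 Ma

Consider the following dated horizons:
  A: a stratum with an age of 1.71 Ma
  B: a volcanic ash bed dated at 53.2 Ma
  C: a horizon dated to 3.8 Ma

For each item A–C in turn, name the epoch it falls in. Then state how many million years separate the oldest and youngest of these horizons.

A: 1.71 Ma lies in 2.58–0.0117 Ma, so Pleistocene.
B: 53.2 Ma lies in 56–33.9 Ma, so Eocene.
C: 3.8 Ma lies in 5.333–2.58 Ma, so Pliocene.
Oldest = 53.2 Ma, youngest = 1.71 Ma → span 51.49 Myr.

A — Pleistocene; B — Eocene; C — Pliocene; span 51.49 million years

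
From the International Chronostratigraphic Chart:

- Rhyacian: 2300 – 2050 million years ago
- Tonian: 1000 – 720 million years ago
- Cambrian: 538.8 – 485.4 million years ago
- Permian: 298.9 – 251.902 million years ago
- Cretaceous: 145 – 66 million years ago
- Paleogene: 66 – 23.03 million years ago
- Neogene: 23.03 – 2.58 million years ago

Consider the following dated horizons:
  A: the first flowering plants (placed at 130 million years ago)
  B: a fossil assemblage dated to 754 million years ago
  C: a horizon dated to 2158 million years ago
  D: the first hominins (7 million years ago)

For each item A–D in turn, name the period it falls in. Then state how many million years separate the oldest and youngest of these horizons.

A — Cretaceous; B — Tonian; C — Rhyacian; D — Neogene; span 2151 million years

A: 130 Ma lies in 145–66 Ma, so Cretaceous.
B: 754 Ma lies in 1000–720 Ma, so Tonian.
C: 2158 Ma lies in 2300–2050 Ma, so Rhyacian.
D: 7 Ma lies in 23.03–2.58 Ma, so Neogene.
Oldest = 2158 Ma, youngest = 7 Ma → span 2151 Myr.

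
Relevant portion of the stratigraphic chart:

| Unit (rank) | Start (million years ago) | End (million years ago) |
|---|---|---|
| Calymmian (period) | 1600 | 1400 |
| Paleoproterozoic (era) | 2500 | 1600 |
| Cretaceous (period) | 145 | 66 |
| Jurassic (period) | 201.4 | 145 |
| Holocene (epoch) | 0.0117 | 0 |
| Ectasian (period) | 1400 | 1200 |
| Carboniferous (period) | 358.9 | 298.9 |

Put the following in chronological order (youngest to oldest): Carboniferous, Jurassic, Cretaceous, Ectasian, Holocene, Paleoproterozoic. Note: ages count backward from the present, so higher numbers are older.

Read off each span (Ma): Carboniferous 358.9–298.9; Jurassic 201.4–145; Cretaceous 145–66; Ectasian 1400–1200; Holocene 0.0117–0; Paleoproterozoic 2500–1600.
Larger Ma is older, so oldest→youngest is Paleoproterozoic, Ectasian, Carboniferous, Jurassic, Cretaceous, Holocene; reverse it for youngest→oldest.

Holocene → Cretaceous → Jurassic → Carboniferous → Ectasian → Paleoproterozoic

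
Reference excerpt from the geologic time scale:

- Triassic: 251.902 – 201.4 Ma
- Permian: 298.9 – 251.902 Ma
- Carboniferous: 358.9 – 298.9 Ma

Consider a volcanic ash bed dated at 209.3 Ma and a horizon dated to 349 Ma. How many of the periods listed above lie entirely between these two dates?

349 Ma sits inside the Carboniferous (358.9–298.9) and 209.3 Ma inside the Triassic (251.902–201.4); neither of those is wholly between the two dates.
The listed periods lying completely between them are Permian — 1 in all.

1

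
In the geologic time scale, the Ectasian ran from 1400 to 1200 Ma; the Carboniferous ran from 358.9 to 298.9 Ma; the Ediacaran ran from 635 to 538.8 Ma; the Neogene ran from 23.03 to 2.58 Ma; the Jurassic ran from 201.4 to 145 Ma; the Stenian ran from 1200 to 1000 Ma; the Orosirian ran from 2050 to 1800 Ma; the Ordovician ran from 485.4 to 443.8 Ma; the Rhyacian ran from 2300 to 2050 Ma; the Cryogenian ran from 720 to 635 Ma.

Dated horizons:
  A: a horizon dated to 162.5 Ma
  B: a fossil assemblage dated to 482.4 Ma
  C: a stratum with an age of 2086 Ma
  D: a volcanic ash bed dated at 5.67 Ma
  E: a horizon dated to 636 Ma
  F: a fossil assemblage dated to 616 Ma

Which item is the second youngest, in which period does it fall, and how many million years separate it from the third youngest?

Sorted youngest-first by Ma: D (5.67), A (162.5), B (482.4), F (616), E (636), C (2086).
The second youngest is A at 162.5 Ma, which lies in 201.4–145 Ma: the Jurassic.
The third youngest is B at 482.4 Ma; separation = |162.5 − 482.4| = 319.9 Myr.

A, in the Jurassic; 319.9 million years to B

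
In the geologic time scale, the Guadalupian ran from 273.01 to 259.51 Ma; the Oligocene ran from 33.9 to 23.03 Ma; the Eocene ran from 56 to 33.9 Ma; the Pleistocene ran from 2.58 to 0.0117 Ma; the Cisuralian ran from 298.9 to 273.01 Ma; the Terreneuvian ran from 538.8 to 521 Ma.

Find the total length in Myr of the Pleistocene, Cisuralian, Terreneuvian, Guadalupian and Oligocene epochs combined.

70.6283 million years

Duration is start − end for each: (2.58 − 0.0117) + (298.9 − 273.01) + (538.8 − 521) + (273.01 − 259.51) + (33.9 − 23.03).
That is 2.5683 + 25.89 + 17.8 + 13.5 + 10.87, which totals 70.6283 million years.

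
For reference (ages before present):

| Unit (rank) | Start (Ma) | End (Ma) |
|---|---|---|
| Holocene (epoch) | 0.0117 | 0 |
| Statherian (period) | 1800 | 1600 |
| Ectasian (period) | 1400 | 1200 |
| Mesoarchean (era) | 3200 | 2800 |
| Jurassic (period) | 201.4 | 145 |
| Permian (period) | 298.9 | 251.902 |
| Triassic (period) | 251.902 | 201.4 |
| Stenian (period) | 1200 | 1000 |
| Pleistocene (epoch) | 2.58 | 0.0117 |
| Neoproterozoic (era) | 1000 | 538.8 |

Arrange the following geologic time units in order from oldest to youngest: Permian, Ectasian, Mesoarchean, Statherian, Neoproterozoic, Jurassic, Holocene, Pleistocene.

The oldest of these is Mesoarchean (starts 3200 Ma) and the youngest is Holocene (ends 0 Ma).
In between, by decreasing start age: Statherian (1800), Ectasian (1400), Neoproterozoic (1000), Permian (298.9), Jurassic (201.4), Pleistocene (2.58).

Mesoarchean, Statherian, Ectasian, Neoproterozoic, Permian, Jurassic, Pleistocene, Holocene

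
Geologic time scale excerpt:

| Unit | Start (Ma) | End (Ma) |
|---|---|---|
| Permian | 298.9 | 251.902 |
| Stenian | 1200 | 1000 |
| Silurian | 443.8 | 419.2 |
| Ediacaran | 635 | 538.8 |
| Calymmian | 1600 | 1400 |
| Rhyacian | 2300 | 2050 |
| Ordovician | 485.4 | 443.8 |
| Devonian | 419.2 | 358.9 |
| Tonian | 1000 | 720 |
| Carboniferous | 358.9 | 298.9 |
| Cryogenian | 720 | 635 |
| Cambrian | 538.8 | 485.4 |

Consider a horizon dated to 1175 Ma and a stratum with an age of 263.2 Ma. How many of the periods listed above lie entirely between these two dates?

8

1175 Ma sits inside the Stenian (1200–1000) and 263.2 Ma inside the Permian (298.9–251.902); neither of those is wholly between the two dates.
The listed periods lying completely between them are Tonian, Cryogenian, Ediacaran, Cambrian, Ordovician, Silurian, Devonian, Carboniferous — 8 in all.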